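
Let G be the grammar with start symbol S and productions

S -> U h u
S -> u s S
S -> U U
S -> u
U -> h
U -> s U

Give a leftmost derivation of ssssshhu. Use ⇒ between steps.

S ⇒ Uhu ⇒ sUhu ⇒ ssUhu ⇒ sssUhu ⇒ ssssUhu ⇒ sssssUhu ⇒ ssssshhu

S ⇒ Uhu   [S -> U h u]
Uhu ⇒ sUhu   [U -> s U]
sUhu ⇒ ssUhu   [U -> s U]
ssUhu ⇒ sssUhu   [U -> s U]
sssUhu ⇒ ssssUhu   [U -> s U]
ssssUhu ⇒ sssssUhu   [U -> s U]
sssssUhu ⇒ ssssshhu   [U -> h]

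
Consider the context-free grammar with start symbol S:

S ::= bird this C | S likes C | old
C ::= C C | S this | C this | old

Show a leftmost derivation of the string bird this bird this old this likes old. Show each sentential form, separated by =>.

S => S likes C => bird this C likes C => bird this S this likes C => bird this bird this C this likes C => bird this bird this old this likes C => bird this bird this old this likes old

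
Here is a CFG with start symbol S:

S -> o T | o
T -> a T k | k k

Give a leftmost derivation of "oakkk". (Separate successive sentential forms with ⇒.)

S⇒oT⇒oaTk⇒oakkk

S ⇒ oT   [S -> o T]
oT ⇒ oaTk   [T -> a T k]
oaTk ⇒ oakkk   [T -> k k]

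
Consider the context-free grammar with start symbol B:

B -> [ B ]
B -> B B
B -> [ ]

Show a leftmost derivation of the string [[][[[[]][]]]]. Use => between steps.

B => [B]   [B -> [ B ]]
[B] => [BB]   [B -> B B]
[BB] => [[]B]   [B -> [ ]]
[[]B] => [[][B]]   [B -> [ B ]]
[[][B]] => [[][[B]]]   [B -> [ B ]]
[[][[B]]] => [[][[BB]]]   [B -> B B]
[[][[BB]]] => [[][[[B]B]]]   [B -> [ B ]]
[[][[[B]B]]] => [[][[[[]]B]]]   [B -> [ ]]
[[][[[[]]B]]] => [[][[[[]][]]]]   [B -> [ ]]

B=>[B]=>[BB]=>[[]B]=>[[][B]]=>[[][[B]]]=>[[][[BB]]]=>[[][[[B]B]]]=>[[][[[[]]B]]]=>[[][[[[]][]]]]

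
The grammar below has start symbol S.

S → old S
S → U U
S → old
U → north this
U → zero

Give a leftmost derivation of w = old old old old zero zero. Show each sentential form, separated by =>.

S => old S => old old S => old old old S => old old old old S => old old old old U U => old old old old zero U => old old old old zero zero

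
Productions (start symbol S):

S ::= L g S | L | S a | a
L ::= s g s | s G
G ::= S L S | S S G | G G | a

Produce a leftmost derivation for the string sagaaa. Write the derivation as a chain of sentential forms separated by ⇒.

S ⇒ Sa   [S ::= S a]
Sa ⇒ Saa   [S ::= S a]
Saa ⇒ LgSaa   [S ::= L g S]
LgSaa ⇒ sGgSaa   [L ::= s G]
sGgSaa ⇒ sagSaa   [G ::= a]
sagSaa ⇒ sagaaa   [S ::= a]

S⇒Sa⇒Saa⇒LgSaa⇒sGgSaa⇒sagSaa⇒sagaaa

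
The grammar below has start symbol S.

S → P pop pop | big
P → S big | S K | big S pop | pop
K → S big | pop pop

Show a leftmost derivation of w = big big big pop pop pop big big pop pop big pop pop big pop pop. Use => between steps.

S => P pop pop => S big pop pop => P pop pop big pop pop => S K pop pop big pop pop => big K pop pop big pop pop => big S big pop pop big pop pop => big P pop pop big pop pop big pop pop => big S K pop pop big pop pop big pop pop => big P pop pop K pop pop big pop pop big pop pop => big big S pop pop pop K pop pop big pop pop big pop pop => big big big pop pop pop K pop pop big pop pop big pop pop => big big big pop pop pop S big pop pop big pop pop big pop pop => big big big pop pop pop big big pop pop big pop pop big pop pop

S => P pop pop   [S → P pop pop]
P pop pop => S big pop pop   [P → S big]
S big pop pop => P pop pop big pop pop   [S → P pop pop]
P pop pop big pop pop => S K pop pop big pop pop   [P → S K]
S K pop pop big pop pop => big K pop pop big pop pop   [S → big]
big K pop pop big pop pop => big S big pop pop big pop pop   [K → S big]
big S big pop pop big pop pop => big P pop pop big pop pop big pop pop   [S → P pop pop]
big P pop pop big pop pop big pop pop => big S K pop pop big pop pop big pop pop   [P → S K]
big S K pop pop big pop pop big pop pop => big P pop pop K pop pop big pop pop big pop pop   [S → P pop pop]
big P pop pop K pop pop big pop pop big pop pop => big big S pop pop pop K pop pop big pop pop big pop pop   [P → big S pop]
big big S pop pop pop K pop pop big pop pop big pop pop => big big big pop pop pop K pop pop big pop pop big pop pop   [S → big]
big big big pop pop pop K pop pop big pop pop big pop pop => big big big pop pop pop S big pop pop big pop pop big pop pop   [K → S big]
big big big pop pop pop S big pop pop big pop pop big pop pop => big big big pop pop pop big big pop pop big pop pop big pop pop   [S → big]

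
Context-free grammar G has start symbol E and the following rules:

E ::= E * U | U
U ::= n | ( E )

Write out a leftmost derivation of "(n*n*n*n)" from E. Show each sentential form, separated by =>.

E => U   [E ::= U]
U => (E)   [U ::= ( E )]
(E) => (E*U)   [E ::= E * U]
(E*U) => (E*U*U)   [E ::= E * U]
(E*U*U) => (E*U*U*U)   [E ::= E * U]
(E*U*U*U) => (U*U*U*U)   [E ::= U]
(U*U*U*U) => (n*U*U*U)   [U ::= n]
(n*U*U*U) => (n*n*U*U)   [U ::= n]
(n*n*U*U) => (n*n*n*U)   [U ::= n]
(n*n*n*U) => (n*n*n*n)   [U ::= n]

E => U => (E) => (E*U) => (E*U*U) => (E*U*U*U) => (U*U*U*U) => (n*U*U*U) => (n*n*U*U) => (n*n*n*U) => (n*n*n*n)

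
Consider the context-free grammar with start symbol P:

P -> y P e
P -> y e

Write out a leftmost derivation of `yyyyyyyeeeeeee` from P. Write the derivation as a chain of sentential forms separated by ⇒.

P ⇒ yPe   [P -> y P e]
yPe ⇒ yyPee   [P -> y P e]
yyPee ⇒ yyyPeee   [P -> y P e]
yyyPeee ⇒ yyyyPeeee   [P -> y P e]
yyyyPeeee ⇒ yyyyyPeeeee   [P -> y P e]
yyyyyPeeeee ⇒ yyyyyyPeeeeee   [P -> y P e]
yyyyyyPeeeeee ⇒ yyyyyyyeeeeeee   [P -> y e]

P ⇒ yPe ⇒ yyPee ⇒ yyyPeee ⇒ yyyyPeeee ⇒ yyyyyPeeeee ⇒ yyyyyyPeeeeee ⇒ yyyyyyyeeeeeee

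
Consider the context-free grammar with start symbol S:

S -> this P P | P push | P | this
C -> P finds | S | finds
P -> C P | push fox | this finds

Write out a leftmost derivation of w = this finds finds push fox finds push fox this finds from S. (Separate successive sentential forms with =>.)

S => this P P => this C P P => this P finds P P => this C P finds P P => this finds P finds P P => this finds C P finds P P => this finds finds P finds P P => this finds finds push fox finds P P => this finds finds push fox finds push fox P => this finds finds push fox finds push fox this finds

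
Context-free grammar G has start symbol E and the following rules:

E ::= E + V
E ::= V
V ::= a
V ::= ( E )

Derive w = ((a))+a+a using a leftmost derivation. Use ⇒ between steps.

E ⇒ E+V ⇒ E+V+V ⇒ V+V+V ⇒ (E)+V+V ⇒ (V)+V+V ⇒ ((E))+V+V ⇒ ((V))+V+V ⇒ ((a))+V+V ⇒ ((a))+a+V ⇒ ((a))+a+a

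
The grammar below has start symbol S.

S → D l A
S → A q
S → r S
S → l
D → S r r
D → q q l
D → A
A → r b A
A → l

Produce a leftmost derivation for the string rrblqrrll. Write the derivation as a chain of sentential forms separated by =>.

S => DlA => SrrlA => rSrrlA => rAqrrlA => rrbAqrrlA => rrblqrrlA => rrblqrrll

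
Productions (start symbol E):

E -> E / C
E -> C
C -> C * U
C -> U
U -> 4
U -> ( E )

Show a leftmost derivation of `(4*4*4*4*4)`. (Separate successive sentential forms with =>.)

E=>C=>U=>(E)=>(C)=>(C*U)=>(C*U*U)=>(C*U*U*U)=>(C*U*U*U*U)=>(U*U*U*U*U)=>(4*U*U*U*U)=>(4*4*U*U*U)=>(4*4*4*U*U)=>(4*4*4*4*U)=>(4*4*4*4*4)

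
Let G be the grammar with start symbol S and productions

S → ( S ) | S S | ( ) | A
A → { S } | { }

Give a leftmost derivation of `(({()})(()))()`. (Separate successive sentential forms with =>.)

S=>SS=>(S)S=>(SS)S=>((S)S)S=>((A)S)S=>(({S})S)S=>(({()})S)S=>(({()})(S))S=>(({()})(()))S=>(({()})(()))()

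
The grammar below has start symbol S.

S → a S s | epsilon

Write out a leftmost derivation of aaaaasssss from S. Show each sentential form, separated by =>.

S => aSs => aaSss => aaaSsss => aaaaSssss => aaaaaSsssss => aaaaasssss

S => aSs   [S → a S s]
aSs => aaSss   [S → a S s]
aaSss => aaaSsss   [S → a S s]
aaaSsss => aaaaSssss   [S → a S s]
aaaaSssss => aaaaaSsssss   [S → a S s]
aaaaaSsssss => aaaaasssss   [S → epsilon]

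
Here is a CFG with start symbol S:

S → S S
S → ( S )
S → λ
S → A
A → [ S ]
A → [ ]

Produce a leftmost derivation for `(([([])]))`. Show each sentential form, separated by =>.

S => (S) => (SS) => ((S)S) => ((A)S) => (([S])S) => (([(S)])S) => (([(A)])S) => (([([S])])S) => (([([])])S) => (([([])]))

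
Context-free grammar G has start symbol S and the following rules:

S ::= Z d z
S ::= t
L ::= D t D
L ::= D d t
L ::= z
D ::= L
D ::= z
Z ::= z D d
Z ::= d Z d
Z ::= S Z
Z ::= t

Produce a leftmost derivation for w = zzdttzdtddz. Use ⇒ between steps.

S⇒Zdz⇒zDddz⇒zLddz⇒zDdtddz⇒zLdtddz⇒zDtDdtddz⇒zLtDdtddz⇒zDdttDdtddz⇒zzdttDdtddz⇒zzdttzdtddz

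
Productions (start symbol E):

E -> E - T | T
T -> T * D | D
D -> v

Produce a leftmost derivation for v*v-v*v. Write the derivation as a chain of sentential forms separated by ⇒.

E ⇒ E-T   [E -> E - T]
E-T ⇒ T-T   [E -> T]
T-T ⇒ T*D-T   [T -> T * D]
T*D-T ⇒ D*D-T   [T -> D]
D*D-T ⇒ v*D-T   [D -> v]
v*D-T ⇒ v*v-T   [D -> v]
v*v-T ⇒ v*v-T*D   [T -> T * D]
v*v-T*D ⇒ v*v-D*D   [T -> D]
v*v-D*D ⇒ v*v-v*D   [D -> v]
v*v-v*D ⇒ v*v-v*v   [D -> v]

E ⇒ E-T ⇒ T-T ⇒ T*D-T ⇒ D*D-T ⇒ v*D-T ⇒ v*v-T ⇒ v*v-T*D ⇒ v*v-D*D ⇒ v*v-v*D ⇒ v*v-v*v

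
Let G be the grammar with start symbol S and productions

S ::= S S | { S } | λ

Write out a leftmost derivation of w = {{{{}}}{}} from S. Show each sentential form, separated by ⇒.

S ⇒ {S}   [S ::= { S }]
{S} ⇒ {SS}   [S ::= S S]
{SS} ⇒ {{S}S}   [S ::= { S }]
{{S}S} ⇒ {{{S}}S}   [S ::= { S }]
{{{S}}S} ⇒ {{{SS}}S}   [S ::= S S]
{{{SS}}S} ⇒ {{{SSS}}S}   [S ::= S S]
{{{SSS}}S} ⇒ {{{{S}SS}}S}   [S ::= { S }]
{{{{S}SS}}S} ⇒ {{{{}SS}}S}   [S ::= λ]
{{{{}SS}}S} ⇒ {{{{}S}}S}   [S ::= λ]
{{{{}S}}S} ⇒ {{{{}}}S}   [S ::= λ]
{{{{}}}S} ⇒ {{{{}}}{S}}   [S ::= { S }]
{{{{}}}{S}} ⇒ {{{{}}}{}}   [S ::= λ]

S ⇒ {S} ⇒ {SS} ⇒ {{S}S} ⇒ {{{S}}S} ⇒ {{{SS}}S} ⇒ {{{SSS}}S} ⇒ {{{{S}SS}}S} ⇒ {{{{}SS}}S} ⇒ {{{{}S}}S} ⇒ {{{{}}}S} ⇒ {{{{}}}{S}} ⇒ {{{{}}}{}}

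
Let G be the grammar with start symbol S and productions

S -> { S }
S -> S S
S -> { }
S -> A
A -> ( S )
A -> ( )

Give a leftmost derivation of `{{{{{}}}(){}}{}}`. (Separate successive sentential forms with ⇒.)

S⇒{S}⇒{SS}⇒{{S}S}⇒{{SS}S}⇒{{SSS}S}⇒{{{S}SS}S}⇒{{{{S}}SS}S}⇒{{{{{}}}SS}S}⇒{{{{{}}}AS}S}⇒{{{{{}}}()S}S}⇒{{{{{}}}(){}}S}⇒{{{{{}}}(){}}{}}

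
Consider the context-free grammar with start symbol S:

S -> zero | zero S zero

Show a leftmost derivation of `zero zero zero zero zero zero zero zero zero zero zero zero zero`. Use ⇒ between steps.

S ⇒ zero S zero ⇒ zero zero S zero zero ⇒ zero zero zero S zero zero zero ⇒ zero zero zero zero S zero zero zero zero ⇒ zero zero zero zero zero S zero zero zero zero zero ⇒ zero zero zero zero zero zero S zero zero zero zero zero zero ⇒ zero zero zero zero zero zero zero zero zero zero zero zero zero

S ⇒ zero S zero   [S -> zero S zero]
zero S zero ⇒ zero zero S zero zero   [S -> zero S zero]
zero zero S zero zero ⇒ zero zero zero S zero zero zero   [S -> zero S zero]
zero zero zero S zero zero zero ⇒ zero zero zero zero S zero zero zero zero   [S -> zero S zero]
zero zero zero zero S zero zero zero zero ⇒ zero zero zero zero zero S zero zero zero zero zero   [S -> zero S zero]
zero zero zero zero zero S zero zero zero zero zero ⇒ zero zero zero zero zero zero S zero zero zero zero zero zero   [S -> zero S zero]
zero zero zero zero zero zero S zero zero zero zero zero zero ⇒ zero zero zero zero zero zero zero zero zero zero zero zero zero   [S -> zero]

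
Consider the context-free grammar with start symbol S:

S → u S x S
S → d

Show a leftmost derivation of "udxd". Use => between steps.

S => uSxS => udxS => udxd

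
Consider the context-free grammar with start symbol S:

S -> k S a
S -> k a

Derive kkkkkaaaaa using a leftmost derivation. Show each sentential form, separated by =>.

S => kSa   [S -> k S a]
kSa => kkSaa   [S -> k S a]
kkSaa => kkkSaaa   [S -> k S a]
kkkSaaa => kkkkSaaaa   [S -> k S a]
kkkkSaaaa => kkkkkaaaaa   [S -> k a]

S => kSa => kkSaa => kkkSaaa => kkkkSaaaa => kkkkkaaaaa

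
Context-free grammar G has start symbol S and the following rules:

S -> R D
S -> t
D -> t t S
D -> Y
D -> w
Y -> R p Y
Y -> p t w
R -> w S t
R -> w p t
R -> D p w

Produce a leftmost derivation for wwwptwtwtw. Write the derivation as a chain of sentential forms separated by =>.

S => RD   [S -> R D]
RD => wStD   [R -> w S t]
wStD => wRDtD   [S -> R D]
wRDtD => wwStDtD   [R -> w S t]
wwStDtD => wwRDtDtD   [S -> R D]
wwRDtDtD => wwwptDtDtD   [R -> w p t]
wwwptDtDtD => wwwptwtDtD   [D -> w]
wwwptwtDtD => wwwptwtwtD   [D -> w]
wwwptwtwtD => wwwptwtwtw   [D -> w]

S=>RD=>wStD=>wRDtD=>wwStDtD=>wwRDtDtD=>wwwptDtDtD=>wwwptwtDtD=>wwwptwtwtD=>wwwptwtwtw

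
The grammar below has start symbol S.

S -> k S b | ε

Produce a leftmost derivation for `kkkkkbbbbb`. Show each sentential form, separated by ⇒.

S⇒kSb⇒kkSbb⇒kkkSbbb⇒kkkkSbbbb⇒kkkkkSbbbbb⇒kkkkkbbbbb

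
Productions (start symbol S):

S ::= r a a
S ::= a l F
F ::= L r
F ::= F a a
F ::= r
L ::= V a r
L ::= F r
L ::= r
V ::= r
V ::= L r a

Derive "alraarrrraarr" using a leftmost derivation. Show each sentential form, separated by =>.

S => alF   [S ::= a l F]
alF => alLr   [F ::= L r]
alLr => alFrr   [L ::= F r]
alFrr => alFaarr   [F ::= F a a]
alFaarr => alLraarr   [F ::= L r]
alLraarr => alFrraarr   [L ::= F r]
alFrraarr => alLrrraarr   [F ::= L r]
alLrrraarr => alFrrrraarr   [L ::= F r]
alFrrrraarr => alFaarrrraarr   [F ::= F a a]
alFaarrrraarr => alraarrrraarr   [F ::= r]

S => alF => alLr => alFrr => alFaarr => alLraarr => alFrraarr => alLrrraarr => alFrrrraarr => alFaarrrraarr => alraarrrraarr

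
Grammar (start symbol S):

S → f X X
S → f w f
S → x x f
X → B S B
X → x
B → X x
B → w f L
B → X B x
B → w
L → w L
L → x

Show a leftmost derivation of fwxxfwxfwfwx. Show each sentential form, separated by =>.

S => fXX => fBSBX => fXxSBX => fBSBxSBX => fwSBxSBX => fwxxfBxSBX => fwxxfwxSBX => fwxxfwxfwfBX => fwxxfwxfwfwX => fwxxfwxfwfwx

S => fXX   [S → f X X]
fXX => fBSBX   [X → B S B]
fBSBX => fXxSBX   [B → X x]
fXxSBX => fBSBxSBX   [X → B S B]
fBSBxSBX => fwSBxSBX   [B → w]
fwSBxSBX => fwxxfBxSBX   [S → x x f]
fwxxfBxSBX => fwxxfwxSBX   [B → w]
fwxxfwxSBX => fwxxfwxfwfBX   [S → f w f]
fwxxfwxfwfBX => fwxxfwxfwfwX   [B → w]
fwxxfwxfwfwX => fwxxfwxfwfwx   [X → x]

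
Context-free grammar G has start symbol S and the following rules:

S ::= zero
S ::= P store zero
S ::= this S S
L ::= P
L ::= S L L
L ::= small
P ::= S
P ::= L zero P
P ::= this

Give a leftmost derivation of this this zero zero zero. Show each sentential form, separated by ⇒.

S ⇒ this S S   [S ::= this S S]
this S S ⇒ this this S S S   [S ::= this S S]
this this S S S ⇒ this this zero S S   [S ::= zero]
this this zero S S ⇒ this this zero zero S   [S ::= zero]
this this zero zero S ⇒ this this zero zero zero   [S ::= zero]

S ⇒ this S S ⇒ this this S S S ⇒ this this zero S S ⇒ this this zero zero S ⇒ this this zero zero zero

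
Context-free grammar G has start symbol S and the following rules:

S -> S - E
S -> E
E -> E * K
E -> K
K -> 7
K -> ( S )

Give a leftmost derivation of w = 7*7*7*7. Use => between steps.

S => E => E*K => E*K*K => E*K*K*K => K*K*K*K => 7*K*K*K => 7*7*K*K => 7*7*7*K => 7*7*7*7

S => E   [S -> E]
E => E*K   [E -> E * K]
E*K => E*K*K   [E -> E * K]
E*K*K => E*K*K*K   [E -> E * K]
E*K*K*K => K*K*K*K   [E -> K]
K*K*K*K => 7*K*K*K   [K -> 7]
7*K*K*K => 7*7*K*K   [K -> 7]
7*7*K*K => 7*7*7*K   [K -> 7]
7*7*7*K => 7*7*7*7   [K -> 7]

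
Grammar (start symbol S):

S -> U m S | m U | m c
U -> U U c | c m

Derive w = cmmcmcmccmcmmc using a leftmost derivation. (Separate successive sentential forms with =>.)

S => UmS => cmmS => cmmUmS => cmmUUcmS => cmmUUcUcmS => cmmcmUcUcmS => cmmcmcmcUcmS => cmmcmcmccmcmS => cmmcmcmccmcmmc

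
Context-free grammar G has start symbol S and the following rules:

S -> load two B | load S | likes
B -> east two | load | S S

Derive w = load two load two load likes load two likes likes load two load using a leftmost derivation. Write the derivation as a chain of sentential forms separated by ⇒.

S ⇒ load two B ⇒ load two S S ⇒ load two load two B S ⇒ load two load two S S S ⇒ load two load two load S S S ⇒ load two load two load likes S S ⇒ load two load two load likes load two B S ⇒ load two load two load likes load two S S S ⇒ load two load two load likes load two likes S S ⇒ load two load two load likes load two likes likes S ⇒ load two load two load likes load two likes likes load two B ⇒ load two load two load likes load two likes likes load two load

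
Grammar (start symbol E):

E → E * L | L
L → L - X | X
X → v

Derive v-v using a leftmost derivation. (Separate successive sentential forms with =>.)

E => L   [E → L]
L => L-X   [L → L - X]
L-X => X-X   [L → X]
X-X => v-X   [X → v]
v-X => v-v   [X → v]

E => L => L-X => X-X => v-X => v-v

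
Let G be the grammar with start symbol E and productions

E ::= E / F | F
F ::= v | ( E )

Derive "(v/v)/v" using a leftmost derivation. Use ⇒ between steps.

E ⇒ E/F   [E ::= E / F]
E/F ⇒ F/F   [E ::= F]
F/F ⇒ (E)/F   [F ::= ( E )]
(E)/F ⇒ (E/F)/F   [E ::= E / F]
(E/F)/F ⇒ (F/F)/F   [E ::= F]
(F/F)/F ⇒ (v/F)/F   [F ::= v]
(v/F)/F ⇒ (v/v)/F   [F ::= v]
(v/v)/F ⇒ (v/v)/v   [F ::= v]

E ⇒ E/F ⇒ F/F ⇒ (E)/F ⇒ (E/F)/F ⇒ (F/F)/F ⇒ (v/F)/F ⇒ (v/v)/F ⇒ (v/v)/v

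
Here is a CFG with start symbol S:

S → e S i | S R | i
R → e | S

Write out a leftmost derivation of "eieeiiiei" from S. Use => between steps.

S => eSi => eSRi => eiRi => eiSi => eiSRi => eieSiRi => eieeSiiRi => eieeiiiRi => eieeiiiei

S => eSi   [S → e S i]
eSi => eSRi   [S → S R]
eSRi => eiRi   [S → i]
eiRi => eiSi   [R → S]
eiSi => eiSRi   [S → S R]
eiSRi => eieSiRi   [S → e S i]
eieSiRi => eieeSiiRi   [S → e S i]
eieeSiiRi => eieeiiiRi   [S → i]
eieeiiiRi => eieeiiiei   [R → e]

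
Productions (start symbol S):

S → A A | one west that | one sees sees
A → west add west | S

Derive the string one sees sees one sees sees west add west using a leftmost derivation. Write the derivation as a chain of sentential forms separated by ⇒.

S ⇒ A A ⇒ S A ⇒ one sees sees A ⇒ one sees sees S ⇒ one sees sees A A ⇒ one sees sees S A ⇒ one sees sees one sees sees A ⇒ one sees sees one sees sees west add west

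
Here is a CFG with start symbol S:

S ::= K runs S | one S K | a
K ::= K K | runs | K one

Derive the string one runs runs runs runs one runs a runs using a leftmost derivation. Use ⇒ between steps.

S ⇒ one S K ⇒ one K runs S K ⇒ one K one runs S K ⇒ one K K one runs S K ⇒ one K K K one runs S K ⇒ one runs K K one runs S K ⇒ one runs K K K one runs S K ⇒ one runs runs K K one runs S K ⇒ one runs runs runs K one runs S K ⇒ one runs runs runs runs one runs S K ⇒ one runs runs runs runs one runs a K ⇒ one runs runs runs runs one runs a runs

S ⇒ one S K   [S ::= one S K]
one S K ⇒ one K runs S K   [S ::= K runs S]
one K runs S K ⇒ one K one runs S K   [K ::= K one]
one K one runs S K ⇒ one K K one runs S K   [K ::= K K]
one K K one runs S K ⇒ one K K K one runs S K   [K ::= K K]
one K K K one runs S K ⇒ one runs K K one runs S K   [K ::= runs]
one runs K K one runs S K ⇒ one runs K K K one runs S K   [K ::= K K]
one runs K K K one runs S K ⇒ one runs runs K K one runs S K   [K ::= runs]
one runs runs K K one runs S K ⇒ one runs runs runs K one runs S K   [K ::= runs]
one runs runs runs K one runs S K ⇒ one runs runs runs runs one runs S K   [K ::= runs]
one runs runs runs runs one runs S K ⇒ one runs runs runs runs one runs a K   [S ::= a]
one runs runs runs runs one runs a K ⇒ one runs runs runs runs one runs a runs   [K ::= runs]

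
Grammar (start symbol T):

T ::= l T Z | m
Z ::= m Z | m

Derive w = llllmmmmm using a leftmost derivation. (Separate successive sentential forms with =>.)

T=>lTZ=>llTZZ=>lllTZZZ=>llllTZZZZ=>llllmZZZZ=>llllmmZZZ=>llllmmmZZ=>llllmmmmZ=>llllmmmmm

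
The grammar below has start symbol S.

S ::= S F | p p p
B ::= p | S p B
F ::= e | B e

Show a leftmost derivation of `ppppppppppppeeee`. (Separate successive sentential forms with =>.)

S=>SF=>SFF=>SFFF=>SFFFF=>pppFFFF=>pppBeFFF=>pppSpBeFFF=>pppppppBeFFF=>pppppppSpBeFFF=>pppppppppppBeFFF=>ppppppppppppeFFF=>ppppppppppppeeFF=>ppppppppppppeeeF=>ppppppppppppeeee

S => SF   [S ::= S F]
SF => SFF   [S ::= S F]
SFF => SFFF   [S ::= S F]
SFFF => SFFFF   [S ::= S F]
SFFFF => pppFFFF   [S ::= p p p]
pppFFFF => pppBeFFF   [F ::= B e]
pppBeFFF => pppSpBeFFF   [B ::= S p B]
pppSpBeFFF => pppppppBeFFF   [S ::= p p p]
pppppppBeFFF => pppppppSpBeFFF   [B ::= S p B]
pppppppSpBeFFF => pppppppppppBeFFF   [S ::= p p p]
pppppppppppBeFFF => ppppppppppppeFFF   [B ::= p]
ppppppppppppeFFF => ppppppppppppeeFF   [F ::= e]
ppppppppppppeeFF => ppppppppppppeeeF   [F ::= e]
ppppppppppppeeeF => ppppppppppppeeee   [F ::= e]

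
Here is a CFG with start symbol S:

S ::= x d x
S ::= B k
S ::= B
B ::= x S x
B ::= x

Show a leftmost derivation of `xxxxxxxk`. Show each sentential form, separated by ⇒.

S ⇒ Bk   [S ::= B k]
Bk ⇒ xSxk   [B ::= x S x]
xSxk ⇒ xBxk   [S ::= B]
xBxk ⇒ xxSxxk   [B ::= x S x]
xxSxxk ⇒ xxBxxk   [S ::= B]
xxBxxk ⇒ xxxSxxxk   [B ::= x S x]
xxxSxxxk ⇒ xxxBxxxk   [S ::= B]
xxxBxxxk ⇒ xxxxxxxk   [B ::= x]

S ⇒ Bk ⇒ xSxk ⇒ xBxk ⇒ xxSxxk ⇒ xxBxxk ⇒ xxxSxxxk ⇒ xxxBxxxk ⇒ xxxxxxxk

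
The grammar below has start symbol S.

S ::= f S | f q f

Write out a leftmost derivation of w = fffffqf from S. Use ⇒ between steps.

S ⇒ fS   [S ::= f S]
fS ⇒ ffS   [S ::= f S]
ffS ⇒ fffS   [S ::= f S]
fffS ⇒ ffffS   [S ::= f S]
ffffS ⇒ fffffqf   [S ::= f q f]

S ⇒ fS ⇒ ffS ⇒ fffS ⇒ ffffS ⇒ fffffqf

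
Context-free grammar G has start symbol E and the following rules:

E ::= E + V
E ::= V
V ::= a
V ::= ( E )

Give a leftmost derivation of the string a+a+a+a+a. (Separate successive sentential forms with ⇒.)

E⇒E+V⇒E+V+V⇒E+V+V+V⇒E+V+V+V+V⇒V+V+V+V+V⇒a+V+V+V+V⇒a+a+V+V+V⇒a+a+a+V+V⇒a+a+a+a+V⇒a+a+a+a+a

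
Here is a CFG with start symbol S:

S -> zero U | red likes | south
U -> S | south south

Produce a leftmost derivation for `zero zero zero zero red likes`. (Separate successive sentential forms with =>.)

S => zero U => zero S => zero zero U => zero zero S => zero zero zero U => zero zero zero S => zero zero zero zero U => zero zero zero zero S => zero zero zero zero red likes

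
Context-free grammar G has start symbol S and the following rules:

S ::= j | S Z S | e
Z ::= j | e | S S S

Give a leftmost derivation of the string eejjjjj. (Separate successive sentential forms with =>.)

S => SZS => eZS => eSSSS => eSZSSSS => eeZSSSS => eejSSSS => eejjSSS => eejjjSS => eejjjjS => eejjjjj

S => SZS   [S ::= S Z S]
SZS => eZS   [S ::= e]
eZS => eSSSS   [Z ::= S S S]
eSSSS => eSZSSSS   [S ::= S Z S]
eSZSSSS => eeZSSSS   [S ::= e]
eeZSSSS => eejSSSS   [Z ::= j]
eejSSSS => eejjSSS   [S ::= j]
eejjSSS => eejjjSS   [S ::= j]
eejjjSS => eejjjjS   [S ::= j]
eejjjjS => eejjjjj   [S ::= j]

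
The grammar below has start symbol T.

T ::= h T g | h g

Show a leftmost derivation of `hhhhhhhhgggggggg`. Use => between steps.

T=>hTg=>hhTgg=>hhhTggg=>hhhhTgggg=>hhhhhTggggg=>hhhhhhTgggggg=>hhhhhhhTggggggg=>hhhhhhhhgggggggg

T => hTg   [T ::= h T g]
hTg => hhTgg   [T ::= h T g]
hhTgg => hhhTggg   [T ::= h T g]
hhhTggg => hhhhTgggg   [T ::= h T g]
hhhhTgggg => hhhhhTggggg   [T ::= h T g]
hhhhhTggggg => hhhhhhTgggggg   [T ::= h T g]
hhhhhhTgggggg => hhhhhhhTggggggg   [T ::= h T g]
hhhhhhhTggggggg => hhhhhhhhgggggggg   [T ::= h g]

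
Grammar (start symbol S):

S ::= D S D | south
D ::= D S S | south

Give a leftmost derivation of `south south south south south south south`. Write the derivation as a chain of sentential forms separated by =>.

S => D S D => D S S S D => D S S S S S D => south S S S S S D => south south S S S S D => south south south S S S D => south south south south S S D => south south south south south S D => south south south south south south D => south south south south south south south

S => D S D   [S ::= D S D]
D S D => D S S S D   [D ::= D S S]
D S S S D => D S S S S S D   [D ::= D S S]
D S S S S S D => south S S S S S D   [D ::= south]
south S S S S S D => south south S S S S D   [S ::= south]
south south S S S S D => south south south S S S D   [S ::= south]
south south south S S S D => south south south south S S D   [S ::= south]
south south south south S S D => south south south south south S D   [S ::= south]
south south south south south S D => south south south south south south D   [S ::= south]
south south south south south south D => south south south south south south south   [D ::= south]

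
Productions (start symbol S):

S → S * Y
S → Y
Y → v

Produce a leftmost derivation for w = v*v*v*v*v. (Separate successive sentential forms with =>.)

S => S*Y => S*Y*Y => S*Y*Y*Y => S*Y*Y*Y*Y => Y*Y*Y*Y*Y => v*Y*Y*Y*Y => v*v*Y*Y*Y => v*v*v*Y*Y => v*v*v*v*Y => v*v*v*v*v

S => S*Y   [S → S * Y]
S*Y => S*Y*Y   [S → S * Y]
S*Y*Y => S*Y*Y*Y   [S → S * Y]
S*Y*Y*Y => S*Y*Y*Y*Y   [S → S * Y]
S*Y*Y*Y*Y => Y*Y*Y*Y*Y   [S → Y]
Y*Y*Y*Y*Y => v*Y*Y*Y*Y   [Y → v]
v*Y*Y*Y*Y => v*v*Y*Y*Y   [Y → v]
v*v*Y*Y*Y => v*v*v*Y*Y   [Y → v]
v*v*v*Y*Y => v*v*v*v*Y   [Y → v]
v*v*v*v*Y => v*v*v*v*v   [Y → v]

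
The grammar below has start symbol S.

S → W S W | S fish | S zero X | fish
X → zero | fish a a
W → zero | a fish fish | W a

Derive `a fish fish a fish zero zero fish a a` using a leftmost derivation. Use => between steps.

S => S zero X   [S → S zero X]
S zero X => W S W zero X   [S → W S W]
W S W zero X => W a S W zero X   [W → W a]
W a S W zero X => a fish fish a S W zero X   [W → a fish fish]
a fish fish a S W zero X => a fish fish a fish W zero X   [S → fish]
a fish fish a fish W zero X => a fish fish a fish zero zero X   [W → zero]
a fish fish a fish zero zero X => a fish fish a fish zero zero fish a a   [X → fish a a]

S => S zero X => W S W zero X => W a S W zero X => a fish fish a S W zero X => a fish fish a fish W zero X => a fish fish a fish zero zero X => a fish fish a fish zero zero fish a a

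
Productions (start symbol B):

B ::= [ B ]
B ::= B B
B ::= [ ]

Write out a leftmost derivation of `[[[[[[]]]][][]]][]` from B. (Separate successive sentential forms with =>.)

B => BB   [B ::= B B]
BB => [B]B   [B ::= [ B ]]
[B]B => [[B]]B   [B ::= [ B ]]
[[B]]B => [[BB]]B   [B ::= B B]
[[BB]]B => [[BBB]]B   [B ::= B B]
[[BBB]]B => [[[B]BB]]B   [B ::= [ B ]]
[[[B]BB]]B => [[[[B]]BB]]B   [B ::= [ B ]]
[[[[B]]BB]]B => [[[[[B]]]BB]]B   [B ::= [ B ]]
[[[[[B]]]BB]]B => [[[[[[]]]]BB]]B   [B ::= [ ]]
[[[[[[]]]]BB]]B => [[[[[[]]]][]B]]B   [B ::= [ ]]
[[[[[[]]]][]B]]B => [[[[[[]]]][][]]]B   [B ::= [ ]]
[[[[[[]]]][][]]]B => [[[[[[]]]][][]]][]   [B ::= [ ]]

B => BB => [B]B => [[B]]B => [[BB]]B => [[BBB]]B => [[[B]BB]]B => [[[[B]]BB]]B => [[[[[B]]]BB]]B => [[[[[[]]]]BB]]B => [[[[[[]]]][]B]]B => [[[[[[]]]][][]]]B => [[[[[[]]]][][]]][]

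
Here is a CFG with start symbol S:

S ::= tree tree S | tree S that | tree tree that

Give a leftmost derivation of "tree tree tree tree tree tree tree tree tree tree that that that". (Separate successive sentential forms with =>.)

S => tree tree S   [S ::= tree tree S]
tree tree S => tree tree tree tree S   [S ::= tree tree S]
tree tree tree tree S => tree tree tree tree tree S that   [S ::= tree S that]
tree tree tree tree tree S that => tree tree tree tree tree tree tree S that   [S ::= tree tree S]
tree tree tree tree tree tree tree S that => tree tree tree tree tree tree tree tree S that that   [S ::= tree S that]
tree tree tree tree tree tree tree tree S that that => tree tree tree tree tree tree tree tree tree tree that that that   [S ::= tree tree that]

S => tree tree S => tree tree tree tree S => tree tree tree tree tree S that => tree tree tree tree tree tree tree S that => tree tree tree tree tree tree tree tree S that that => tree tree tree tree tree tree tree tree tree tree that that that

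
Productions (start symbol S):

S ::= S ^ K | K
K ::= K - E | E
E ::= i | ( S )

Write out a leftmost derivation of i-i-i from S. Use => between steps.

S => K => K-E => K-E-E => E-E-E => i-E-E => i-i-E => i-i-i

S => K   [S ::= K]
K => K-E   [K ::= K - E]
K-E => K-E-E   [K ::= K - E]
K-E-E => E-E-E   [K ::= E]
E-E-E => i-E-E   [E ::= i]
i-E-E => i-i-E   [E ::= i]
i-i-E => i-i-i   [E ::= i]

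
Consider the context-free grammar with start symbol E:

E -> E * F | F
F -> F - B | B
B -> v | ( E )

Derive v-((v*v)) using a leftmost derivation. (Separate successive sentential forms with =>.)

E => F => F-B => B-B => v-B => v-(E) => v-(F) => v-(B) => v-((E)) => v-((E*F)) => v-((F*F)) => v-((B*F)) => v-((v*F)) => v-((v*B)) => v-((v*v))

E => F   [E -> F]
F => F-B   [F -> F - B]
F-B => B-B   [F -> B]
B-B => v-B   [B -> v]
v-B => v-(E)   [B -> ( E )]
v-(E) => v-(F)   [E -> F]
v-(F) => v-(B)   [F -> B]
v-(B) => v-((E))   [B -> ( E )]
v-((E)) => v-((E*F))   [E -> E * F]
v-((E*F)) => v-((F*F))   [E -> F]
v-((F*F)) => v-((B*F))   [F -> B]
v-((B*F)) => v-((v*F))   [B -> v]
v-((v*F)) => v-((v*B))   [F -> B]
v-((v*B)) => v-((v*v))   [B -> v]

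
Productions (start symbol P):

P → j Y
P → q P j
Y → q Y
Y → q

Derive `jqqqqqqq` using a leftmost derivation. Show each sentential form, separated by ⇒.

P ⇒ jY   [P → j Y]
jY ⇒ jqY   [Y → q Y]
jqY ⇒ jqqY   [Y → q Y]
jqqY ⇒ jqqqY   [Y → q Y]
jqqqY ⇒ jqqqqY   [Y → q Y]
jqqqqY ⇒ jqqqqqY   [Y → q Y]
jqqqqqY ⇒ jqqqqqqY   [Y → q Y]
jqqqqqqY ⇒ jqqqqqqq   [Y → q]

P ⇒ jY ⇒ jqY ⇒ jqqY ⇒ jqqqY ⇒ jqqqqY ⇒ jqqqqqY ⇒ jqqqqqqY ⇒ jqqqqqqq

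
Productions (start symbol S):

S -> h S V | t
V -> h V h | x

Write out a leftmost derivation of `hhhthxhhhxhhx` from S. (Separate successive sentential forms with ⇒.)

S⇒hSV⇒hhSVV⇒hhhSVVV⇒hhhtVVV⇒hhhthVhVV⇒hhhthxhVV⇒hhhthxhhVhV⇒hhhthxhhhVhhV⇒hhhthxhhhxhhV⇒hhhthxhhhxhhx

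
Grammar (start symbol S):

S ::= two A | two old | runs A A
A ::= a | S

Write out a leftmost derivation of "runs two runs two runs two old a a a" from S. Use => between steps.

S => runs A A => runs S A => runs two A A => runs two S A => runs two runs A A A => runs two runs S A A => runs two runs two A A A => runs two runs two S A A => runs two runs two runs A A A A => runs two runs two runs S A A A => runs two runs two runs two old A A A => runs two runs two runs two old a A A => runs two runs two runs two old a a A => runs two runs two runs two old a a a

S => runs A A   [S ::= runs A A]
runs A A => runs S A   [A ::= S]
runs S A => runs two A A   [S ::= two A]
runs two A A => runs two S A   [A ::= S]
runs two S A => runs two runs A A A   [S ::= runs A A]
runs two runs A A A => runs two runs S A A   [A ::= S]
runs two runs S A A => runs two runs two A A A   [S ::= two A]
runs two runs two A A A => runs two runs two S A A   [A ::= S]
runs two runs two S A A => runs two runs two runs A A A A   [S ::= runs A A]
runs two runs two runs A A A A => runs two runs two runs S A A A   [A ::= S]
runs two runs two runs S A A A => runs two runs two runs two old A A A   [S ::= two old]
runs two runs two runs two old A A A => runs two runs two runs two old a A A   [A ::= a]
runs two runs two runs two old a A A => runs two runs two runs two old a a A   [A ::= a]
runs two runs two runs two old a a A => runs two runs two runs two old a a a   [A ::= a]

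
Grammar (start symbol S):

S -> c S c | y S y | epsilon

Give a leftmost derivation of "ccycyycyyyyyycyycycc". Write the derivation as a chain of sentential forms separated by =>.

S=>cSc=>ccScc=>ccySycc=>ccycScycc=>ccycySycycc=>ccycyySyycycc=>ccycyycScyycycc=>ccycyycySycyycycc=>ccycyycyySyycyycycc=>ccycyycyyySyyycyycycc=>ccycyycyyyyyycyycycc

S => cSc   [S -> c S c]
cSc => ccScc   [S -> c S c]
ccScc => ccySycc   [S -> y S y]
ccySycc => ccycScycc   [S -> c S c]
ccycScycc => ccycySycycc   [S -> y S y]
ccycySycycc => ccycyySyycycc   [S -> y S y]
ccycyySyycycc => ccycyycScyycycc   [S -> c S c]
ccycyycScyycycc => ccycyycySycyycycc   [S -> y S y]
ccycyycySycyycycc => ccycyycyySyycyycycc   [S -> y S y]
ccycyycyySyycyycycc => ccycyycyyySyyycyycycc   [S -> y S y]
ccycyycyyySyyycyycycc => ccycyycyyyyyycyycycc   [S -> epsilon]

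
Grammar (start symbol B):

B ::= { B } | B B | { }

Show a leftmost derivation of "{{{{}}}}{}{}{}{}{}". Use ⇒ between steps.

B ⇒ BB ⇒ BBB ⇒ {B}BB ⇒ {{B}}BB ⇒ {{{B}}}BB ⇒ {{{{}}}}BB ⇒ {{{{}}}}BBB ⇒ {{{{}}}}BBBB ⇒ {{{{}}}}BBBBB ⇒ {{{{}}}}{}BBBB ⇒ {{{{}}}}{}{}BBB ⇒ {{{{}}}}{}{}{}BB ⇒ {{{{}}}}{}{}{}{}B ⇒ {{{{}}}}{}{}{}{}{}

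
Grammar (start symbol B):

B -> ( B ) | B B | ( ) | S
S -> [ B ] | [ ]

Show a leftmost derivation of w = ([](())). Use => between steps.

B=>(B)=>(BB)=>(SB)=>([]B)=>([](B))=>([](()))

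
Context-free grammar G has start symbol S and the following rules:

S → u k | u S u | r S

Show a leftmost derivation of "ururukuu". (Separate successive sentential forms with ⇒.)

S ⇒ uSu   [S → u S u]
uSu ⇒ urSu   [S → r S]
urSu ⇒ uruSuu   [S → u S u]
uruSuu ⇒ ururSuu   [S → r S]
ururSuu ⇒ ururukuu   [S → u k]

S⇒uSu⇒urSu⇒uruSuu⇒ururSuu⇒ururukuu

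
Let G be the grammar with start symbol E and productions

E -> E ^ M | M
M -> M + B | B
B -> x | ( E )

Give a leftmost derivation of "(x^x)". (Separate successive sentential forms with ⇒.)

E ⇒ M ⇒ B ⇒ (E) ⇒ (E^M) ⇒ (M^M) ⇒ (B^M) ⇒ (x^M) ⇒ (x^B) ⇒ (x^x)

E ⇒ M   [E -> M]
M ⇒ B   [M -> B]
B ⇒ (E)   [B -> ( E )]
(E) ⇒ (E^M)   [E -> E ^ M]
(E^M) ⇒ (M^M)   [E -> M]
(M^M) ⇒ (B^M)   [M -> B]
(B^M) ⇒ (x^M)   [B -> x]
(x^M) ⇒ (x^B)   [M -> B]
(x^B) ⇒ (x^x)   [B -> x]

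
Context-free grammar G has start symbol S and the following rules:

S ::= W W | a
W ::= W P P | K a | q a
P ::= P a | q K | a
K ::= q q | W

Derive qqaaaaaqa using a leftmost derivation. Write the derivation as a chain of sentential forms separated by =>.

S => WW   [S ::= W W]
WW => WPPW   [W ::= W P P]
WPPW => WPPPPW   [W ::= W P P]
WPPPPW => KaPPPPW   [W ::= K a]
KaPPPPW => qqaPPPPW   [K ::= q q]
qqaPPPPW => qqaaPPPW   [P ::= a]
qqaaPPPW => qqaaaPPW   [P ::= a]
qqaaaPPW => qqaaaaPW   [P ::= a]
qqaaaaPW => qqaaaaaW   [P ::= a]
qqaaaaaW => qqaaaaaqa   [W ::= q a]

S => WW => WPPW => WPPPPW => KaPPPPW => qqaPPPPW => qqaaPPPW => qqaaaPPW => qqaaaaPW => qqaaaaaW => qqaaaaaqa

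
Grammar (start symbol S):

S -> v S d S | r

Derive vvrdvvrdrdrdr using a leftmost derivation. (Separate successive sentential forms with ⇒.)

S ⇒ vSdS ⇒ vvSdSdS ⇒ vvrdSdS ⇒ vvrdvSdSdS ⇒ vvrdvvSdSdSdS ⇒ vvrdvvrdSdSdS ⇒ vvrdvvrdrdSdS ⇒ vvrdvvrdrdrdS ⇒ vvrdvvrdrdrdr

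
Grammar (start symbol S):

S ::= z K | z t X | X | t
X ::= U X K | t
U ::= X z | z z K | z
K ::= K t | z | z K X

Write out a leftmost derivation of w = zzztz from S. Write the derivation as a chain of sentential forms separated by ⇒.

S ⇒ X ⇒ UXK ⇒ zzKXK ⇒ zzzXK ⇒ zzztK ⇒ zzztz

S ⇒ X   [S ::= X]
X ⇒ UXK   [X ::= U X K]
UXK ⇒ zzKXK   [U ::= z z K]
zzKXK ⇒ zzzXK   [K ::= z]
zzzXK ⇒ zzztK   [X ::= t]
zzztK ⇒ zzztz   [K ::= z]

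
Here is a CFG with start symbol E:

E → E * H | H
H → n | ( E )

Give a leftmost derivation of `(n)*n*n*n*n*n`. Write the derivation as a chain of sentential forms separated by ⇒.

E ⇒ E*H ⇒ E*H*H ⇒ E*H*H*H ⇒ E*H*H*H*H ⇒ E*H*H*H*H*H ⇒ H*H*H*H*H*H ⇒ (E)*H*H*H*H*H ⇒ (H)*H*H*H*H*H ⇒ (n)*H*H*H*H*H ⇒ (n)*n*H*H*H*H ⇒ (n)*n*n*H*H*H ⇒ (n)*n*n*n*H*H ⇒ (n)*n*n*n*n*H ⇒ (n)*n*n*n*n*n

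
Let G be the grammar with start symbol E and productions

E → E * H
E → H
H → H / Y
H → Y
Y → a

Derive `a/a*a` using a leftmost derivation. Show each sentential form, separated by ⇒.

E⇒E*H⇒H*H⇒H/Y*H⇒Y/Y*H⇒a/Y*H⇒a/a*H⇒a/a*Y⇒a/a*a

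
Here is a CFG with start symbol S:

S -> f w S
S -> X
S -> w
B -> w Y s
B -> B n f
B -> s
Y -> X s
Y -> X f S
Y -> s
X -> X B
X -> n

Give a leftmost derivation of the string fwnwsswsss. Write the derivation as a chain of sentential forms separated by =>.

S=>fwS=>fwX=>fwXB=>fwXBB=>fwXBBB=>fwnBBB=>fwnwYsBB=>fwnwssBB=>fwnwsswYsB=>fwnwsswssB=>fwnwsswsss

S => fwS   [S -> f w S]
fwS => fwX   [S -> X]
fwX => fwXB   [X -> X B]
fwXB => fwXBB   [X -> X B]
fwXBB => fwXBBB   [X -> X B]
fwXBBB => fwnBBB   [X -> n]
fwnBBB => fwnwYsBB   [B -> w Y s]
fwnwYsBB => fwnwssBB   [Y -> s]
fwnwssBB => fwnwsswYsB   [B -> w Y s]
fwnwsswYsB => fwnwsswssB   [Y -> s]
fwnwsswssB => fwnwsswsss   [B -> s]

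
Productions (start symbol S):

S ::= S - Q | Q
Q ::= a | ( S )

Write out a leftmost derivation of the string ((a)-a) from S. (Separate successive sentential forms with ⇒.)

S ⇒ Q ⇒ (S) ⇒ (S-Q) ⇒ (Q-Q) ⇒ ((S)-Q) ⇒ ((Q)-Q) ⇒ ((a)-Q) ⇒ ((a)-a)

S ⇒ Q   [S ::= Q]
Q ⇒ (S)   [Q ::= ( S )]
(S) ⇒ (S-Q)   [S ::= S - Q]
(S-Q) ⇒ (Q-Q)   [S ::= Q]
(Q-Q) ⇒ ((S)-Q)   [Q ::= ( S )]
((S)-Q) ⇒ ((Q)-Q)   [S ::= Q]
((Q)-Q) ⇒ ((a)-Q)   [Q ::= a]
((a)-Q) ⇒ ((a)-a)   [Q ::= a]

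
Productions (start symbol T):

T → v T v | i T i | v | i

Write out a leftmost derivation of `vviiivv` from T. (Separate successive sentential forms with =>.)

T => vTv   [T → v T v]
vTv => vvTvv   [T → v T v]
vvTvv => vviTivv   [T → i T i]
vviTivv => vviiivv   [T → i]

T=>vTv=>vvTvv=>vviTivv=>vviiivv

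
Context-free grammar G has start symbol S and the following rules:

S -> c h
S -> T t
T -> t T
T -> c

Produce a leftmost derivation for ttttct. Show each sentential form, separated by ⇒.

S ⇒ Tt ⇒ tTt ⇒ ttTt ⇒ tttTt ⇒ ttttTt ⇒ ttttct

S ⇒ Tt   [S -> T t]
Tt ⇒ tTt   [T -> t T]
tTt ⇒ ttTt   [T -> t T]
ttTt ⇒ tttTt   [T -> t T]
tttTt ⇒ ttttTt   [T -> t T]
ttttTt ⇒ ttttct   [T -> c]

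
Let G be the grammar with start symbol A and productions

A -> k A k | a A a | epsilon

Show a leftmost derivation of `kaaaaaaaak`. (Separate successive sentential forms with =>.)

A => kAk   [A -> k A k]
kAk => kaAak   [A -> a A a]
kaAak => kaaAaak   [A -> a A a]
kaaAaak => kaaaAaaak   [A -> a A a]
kaaaAaaak => kaaaaAaaaak   [A -> a A a]
kaaaaAaaaak => kaaaaaaaak   [A -> epsilon]

A => kAk => kaAak => kaaAaak => kaaaAaaak => kaaaaAaaaak => kaaaaaaaak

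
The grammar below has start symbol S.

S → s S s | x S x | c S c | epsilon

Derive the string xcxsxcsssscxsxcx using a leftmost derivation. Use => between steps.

S => xSx   [S → x S x]
xSx => xcScx   [S → c S c]
xcScx => xcxSxcx   [S → x S x]
xcxSxcx => xcxsSsxcx   [S → s S s]
xcxsSsxcx => xcxsxSxsxcx   [S → x S x]
xcxsxSxsxcx => xcxsxcScxsxcx   [S → c S c]
xcxsxcScxsxcx => xcxsxcsSscxsxcx   [S → s S s]
xcxsxcsSscxsxcx => xcxsxcssSsscxsxcx   [S → s S s]
xcxsxcssSsscxsxcx => xcxsxcsssscxsxcx   [S → epsilon]

S => xSx => xcScx => xcxSxcx => xcxsSsxcx => xcxsxSxsxcx => xcxsxcScxsxcx => xcxsxcsSscxsxcx => xcxsxcssSsscxsxcx => xcxsxcsssscxsxcx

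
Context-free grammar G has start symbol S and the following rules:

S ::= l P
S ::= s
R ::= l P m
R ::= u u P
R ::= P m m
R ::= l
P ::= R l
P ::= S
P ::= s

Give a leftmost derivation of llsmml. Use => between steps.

S => lP => lRl => lPmml => lSmml => llPmml => llsmml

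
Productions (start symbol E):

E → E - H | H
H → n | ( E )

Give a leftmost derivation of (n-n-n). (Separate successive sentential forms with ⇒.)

E ⇒ H   [E → H]
H ⇒ (E)   [H → ( E )]
(E) ⇒ (E-H)   [E → E - H]
(E-H) ⇒ (E-H-H)   [E → E - H]
(E-H-H) ⇒ (H-H-H)   [E → H]
(H-H-H) ⇒ (n-H-H)   [H → n]
(n-H-H) ⇒ (n-n-H)   [H → n]
(n-n-H) ⇒ (n-n-n)   [H → n]

E ⇒ H ⇒ (E) ⇒ (E-H) ⇒ (E-H-H) ⇒ (H-H-H) ⇒ (n-H-H) ⇒ (n-n-H) ⇒ (n-n-n)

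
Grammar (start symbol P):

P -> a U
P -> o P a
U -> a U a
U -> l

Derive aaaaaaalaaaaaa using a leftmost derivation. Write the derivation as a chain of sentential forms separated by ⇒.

P ⇒ aU ⇒ aaUa ⇒ aaaUaa ⇒ aaaaUaaa ⇒ aaaaaUaaaa ⇒ aaaaaaUaaaaa ⇒ aaaaaaaUaaaaaa ⇒ aaaaaaalaaaaaa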